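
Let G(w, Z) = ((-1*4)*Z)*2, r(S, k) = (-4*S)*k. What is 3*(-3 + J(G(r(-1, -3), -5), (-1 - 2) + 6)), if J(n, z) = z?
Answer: 0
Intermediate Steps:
r(S, k) = -4*S*k
G(w, Z) = -8*Z (G(w, Z) = -4*Z*2 = -8*Z)
3*(-3 + J(G(r(-1, -3), -5), (-1 - 2) + 6)) = 3*(-3 + ((-1 - 2) + 6)) = 3*(-3 + (-3 + 6)) = 3*(-3 + 3) = 3*0 = 0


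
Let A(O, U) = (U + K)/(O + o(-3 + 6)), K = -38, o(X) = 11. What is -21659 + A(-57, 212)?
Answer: -498244/23 ≈ -21663.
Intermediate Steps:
A(O, U) = (-38 + U)/(11 + O) (A(O, U) = (U - 38)/(O + 11) = (-38 + U)/(11 + O))
-21659 + A(-57, 212) = -21659 + (-38 + 212)/(11 - 57) = -21659 + 174/(-46) = -21659 - 1/46*174 = -21659 - 87/23 = -498244/23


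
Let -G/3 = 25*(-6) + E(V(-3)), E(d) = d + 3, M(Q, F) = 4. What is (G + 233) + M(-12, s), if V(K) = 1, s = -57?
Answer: 675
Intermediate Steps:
E(d) = 3 + d
G = 438 (G = -3*(25*(-6) + (3 + 1)) = -3*(-150 + 4) = -3*(-146) = 438)
(G + 233) + M(-12, s) = (438 + 233) + 4 = 671 + 4 = 675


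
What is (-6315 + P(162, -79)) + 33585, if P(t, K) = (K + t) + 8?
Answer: 27361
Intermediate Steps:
P(t, K) = 8 + K + t
(-6315 + P(162, -79)) + 33585 = (-6315 + (8 - 79 + 162)) + 33585 = (-6315 + 91) + 33585 = -6224 + 33585 = 27361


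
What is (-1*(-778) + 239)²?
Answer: 1034289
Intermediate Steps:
(-1*(-778) + 239)² = (778 + 239)² = 1017² = 1034289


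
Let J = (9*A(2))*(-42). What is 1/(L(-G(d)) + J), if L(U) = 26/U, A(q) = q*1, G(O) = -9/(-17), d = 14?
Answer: -9/7246 ≈ -0.0012421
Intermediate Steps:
G(O) = 9/17 (G(O) = -9*(-1/17) = 9/17)
A(q) = q
J = -756 (J = (9*2)*(-42) = 18*(-42) = -756)
1/(L(-G(d)) + J) = 1/(26/((-1*9/17)) - 756) = 1/(26/(-9/17) - 756) = 1/(26*(-17/9) - 756) = 1/(-442/9 - 756) = 1/(-7246/9) = -9/7246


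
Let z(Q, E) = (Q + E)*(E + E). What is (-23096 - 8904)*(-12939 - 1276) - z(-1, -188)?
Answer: 454808936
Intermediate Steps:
z(Q, E) = 2*E*(E + Q) (z(Q, E) = (E + Q)*(2*E) = 2*E*(E + Q))
(-23096 - 8904)*(-12939 - 1276) - z(-1, -188) = (-23096 - 8904)*(-12939 - 1276) - 2*(-188)*(-188 - 1) = -32000*(-14215) - 2*(-188)*(-189) = 454880000 - 1*71064 = 454880000 - 71064 = 454808936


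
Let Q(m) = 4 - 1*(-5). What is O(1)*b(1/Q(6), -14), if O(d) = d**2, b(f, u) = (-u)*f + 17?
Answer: 167/9 ≈ 18.556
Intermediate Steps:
Q(m) = 9 (Q(m) = 4 + 5 = 9)
b(f, u) = 17 - f*u (b(f, u) = -f*u + 17 = 17 - f*u)
O(1)*b(1/Q(6), -14) = 1**2*(17 - 1*(-14)/9) = 1*(17 - 1*1/9*(-14)) = 1*(17 + 14/9) = 1*(167/9) = 167/9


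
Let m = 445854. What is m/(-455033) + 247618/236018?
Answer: 3722396011/53697989297 ≈ 0.069321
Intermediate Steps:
m/(-455033) + 247618/236018 = 445854/(-455033) + 247618/236018 = 445854*(-1/455033) + 247618*(1/236018) = -445854/455033 + 123809/118009 = 3722396011/53697989297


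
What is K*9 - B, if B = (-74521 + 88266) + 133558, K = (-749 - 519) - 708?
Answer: -165087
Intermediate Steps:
K = -1976 (K = -1268 - 708 = -1976)
B = 147303 (B = 13745 + 133558 = 147303)
K*9 - B = -1976*9 - 1*147303 = -17784 - 147303 = -165087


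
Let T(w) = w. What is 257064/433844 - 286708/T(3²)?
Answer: -31096057994/976149 ≈ -31856.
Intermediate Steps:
257064/433844 - 286708/T(3²) = 257064/433844 - 286708/(3²) = 257064*(1/433844) - 286708/9 = 64266/108461 - 286708*⅑ = 64266/108461 - 286708/9 = -31096057994/976149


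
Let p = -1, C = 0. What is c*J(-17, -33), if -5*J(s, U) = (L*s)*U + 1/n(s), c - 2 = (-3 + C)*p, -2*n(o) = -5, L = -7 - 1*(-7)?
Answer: -⅖ ≈ -0.40000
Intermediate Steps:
L = 0 (L = -7 + 7 = 0)
n(o) = 5/2 (n(o) = -½*(-5) = 5/2)
c = 5 (c = 2 + (-3 + 0)*(-1) = 2 - 3*(-1) = 2 + 3 = 5)
J(s, U) = -2/25 (J(s, U) = -((0*s)*U + 1/(5/2))/5 = -(0*U + ⅖)/5 = -(0 + ⅖)/5 = -⅕*⅖ = -2/25)
c*J(-17, -33) = 5*(-2/25) = -⅖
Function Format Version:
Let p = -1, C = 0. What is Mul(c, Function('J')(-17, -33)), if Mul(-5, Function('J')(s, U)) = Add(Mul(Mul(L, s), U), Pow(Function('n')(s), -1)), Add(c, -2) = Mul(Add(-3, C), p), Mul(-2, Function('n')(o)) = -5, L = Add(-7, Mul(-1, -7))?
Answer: Rational(-2, 5) ≈ -0.40000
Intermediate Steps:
L = 0 (L = Add(-7, 7) = 0)
Function('n')(o) = Rational(5, 2) (Function('n')(o) = Mul(Rational(-1, 2), -5) = Rational(5, 2))
c = 5 (c = Add(2, Mul(Add(-3, 0), -1)) = Add(2, Mul(-3, -1)) = Add(2, 3) = 5)
Function('J')(s, U) = Rational(-2, 25) (Function('J')(s, U) = Mul(Rational(-1, 5), Add(Mul(Mul(0, s), U), Pow(Rational(5, 2), -1))) = Mul(Rational(-1, 5), Add(Mul(0, U), Rational(2, 5))) = Mul(Rational(-1, 5), Add(0, Rational(2, 5))) = Mul(Rational(-1, 5), Rational(2, 5)) = Rational(-2, 25))
Mul(c, Function('J')(-17, -33)) = Mul(5, Rational(-2, 25)) = Rational(-2, 5)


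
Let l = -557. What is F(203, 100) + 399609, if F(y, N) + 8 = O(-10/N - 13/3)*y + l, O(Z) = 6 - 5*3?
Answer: 397217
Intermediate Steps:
O(Z) = -9 (O(Z) = 6 - 15 = -9)
F(y, N) = -565 - 9*y (F(y, N) = -8 + (-9*y - 557) = -8 + (-557 - 9*y) = -565 - 9*y)
F(203, 100) + 399609 = (-565 - 9*203) + 399609 = (-565 - 1827) + 399609 = -2392 + 399609 = 397217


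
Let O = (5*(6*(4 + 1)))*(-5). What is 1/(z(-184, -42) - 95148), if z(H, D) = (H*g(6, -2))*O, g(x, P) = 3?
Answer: 1/318852 ≈ 3.1363e-6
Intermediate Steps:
O = -750 (O = (5*(6*5))*(-5) = (5*30)*(-5) = 150*(-5) = -750)
z(H, D) = -2250*H (z(H, D) = (H*3)*(-750) = (3*H)*(-750) = -2250*H)
1/(z(-184, -42) - 95148) = 1/(-2250*(-184) - 95148) = 1/(414000 - 95148) = 1/318852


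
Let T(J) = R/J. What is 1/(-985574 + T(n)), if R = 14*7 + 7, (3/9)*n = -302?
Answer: -302/297643383 ≈ -1.0146e-6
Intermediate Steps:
n = -906 (n = 3*(-302) = -906)
R = 105 (R = 98 + 7 = 105)
T(J) = 105/J
1/(-985574 + T(n)) = 1/(-985574 + 105/(-906)) = 1/(-985574 + 105*(-1/906)) = 1/(-985574 - 35/302) = 1/(-297643383/302) = -302/297643383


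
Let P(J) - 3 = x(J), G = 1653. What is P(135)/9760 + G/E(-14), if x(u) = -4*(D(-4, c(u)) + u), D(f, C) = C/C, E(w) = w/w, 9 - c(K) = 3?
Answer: 16132739/9760 ≈ 1652.9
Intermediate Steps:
c(K) = 6 (c(K) = 9 - 1*3 = 9 - 3 = 6)
E(w) = 1
D(f, C) = 1
x(u) = -4 - 4*u (x(u) = -4*(1 + u) = -4 - 4*u)
P(J) = -1 - 4*J (P(J) = 3 + (-4 - 4*J) = -1 - 4*J)
P(135)/9760 + G/E(-14) = (-1 - 4*135)/9760 + 1653/1 = (-1 - 540)*(1/9760) + 1653*1 = -541*1/9760 + 1653 = -541/9760 + 1653 = 16132739/9760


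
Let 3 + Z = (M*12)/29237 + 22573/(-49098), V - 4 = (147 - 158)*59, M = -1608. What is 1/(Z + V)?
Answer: -1435478226/931797252257 ≈ -0.0015405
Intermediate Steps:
V = -645 (V = 4 + (147 - 158)*59 = 4 - 11*59 = 4 - 649 = -645)
Z = -5913796487/1435478226 (Z = -3 + (-1608*12/29237 + 22573/(-49098)) = -3 + (-19296*1/29237 + 22573*(-1/49098)) = -3 + (-19296/29237 - 22573/49098) = -3 - 1607361809/1435478226 = -5913796487/1435478226 ≈ -4.1197)
1/(Z + V) = 1/(-5913796487/1435478226 - 645) = 1/(-931797252257/1435478226) = -1435478226/931797252257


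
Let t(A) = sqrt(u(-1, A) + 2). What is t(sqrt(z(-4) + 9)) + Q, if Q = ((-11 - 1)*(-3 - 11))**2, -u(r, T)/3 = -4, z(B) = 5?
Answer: 28224 + sqrt(14) ≈ 28228.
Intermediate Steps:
u(r, T) = 12 (u(r, T) = -3*(-4) = 12)
Q = 28224 (Q = (-12*(-14))**2 = 168**2 = 28224)
t(A) = sqrt(14) (t(A) = sqrt(12 + 2) = sqrt(14))
t(sqrt(z(-4) + 9)) + Q = sqrt(14) + 28224 = 28224 + sqrt(14)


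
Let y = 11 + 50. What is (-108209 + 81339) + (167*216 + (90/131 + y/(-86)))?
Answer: 103669481/11266 ≈ 9202.0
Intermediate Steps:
y = 61
(-108209 + 81339) + (167*216 + (90/131 + y/(-86))) = (-108209 + 81339) + (167*216 + (90/131 + 61/(-86))) = -26870 + (36072 + (90*(1/131) + 61*(-1/86))) = -26870 + (36072 + (90/131 - 61/86)) = -26870 + (36072 - 251/11266) = -26870 + 406386901/11266 = 103669481/11266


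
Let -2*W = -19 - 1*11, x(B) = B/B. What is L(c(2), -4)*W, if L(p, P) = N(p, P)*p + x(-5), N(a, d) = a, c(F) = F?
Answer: 75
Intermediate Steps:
x(B) = 1
L(p, P) = 1 + p² (L(p, P) = p*p + 1 = p² + 1 = 1 + p²)
W = 15 (W = -(-19 - 1*11)/2 = -(-19 - 11)/2 = -½*(-30) = 15)
L(c(2), -4)*W = (1 + 2²)*15 = (1 + 4)*15 = 5*15 = 75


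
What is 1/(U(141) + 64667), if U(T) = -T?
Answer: 1/64526 ≈ 1.5498e-5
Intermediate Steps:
1/(U(141) + 64667) = 1/(-1*141 + 64667) = 1/(-141 + 64667) = 1/64526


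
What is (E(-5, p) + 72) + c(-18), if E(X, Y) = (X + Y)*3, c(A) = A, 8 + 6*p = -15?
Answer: 55/2 ≈ 27.500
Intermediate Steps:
p = -23/6 (p = -4/3 + (⅙)*(-15) = -4/3 - 5/2 = -23/6 ≈ -3.8333)
E(X, Y) = 3*X + 3*Y
(E(-5, p) + 72) + c(-18) = ((3*(-5) + 3*(-23/6)) + 72) - 18 = ((-15 - 23/2) + 72) - 18 = (-53/2 + 72) - 18 = 91/2 - 18 = 55/2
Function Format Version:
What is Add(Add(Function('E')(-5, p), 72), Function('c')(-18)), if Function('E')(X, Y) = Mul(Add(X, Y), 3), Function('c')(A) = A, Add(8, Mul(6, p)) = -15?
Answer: Rational(55, 2) ≈ 27.500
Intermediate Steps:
p = Rational(-23, 6) (p = Add(Rational(-4, 3), Mul(Rational(1, 6), -15)) = Add(Rational(-4, 3), Rational(-5, 2)) = Rational(-23, 6) ≈ -3.8333)
Function('E')(X, Y) = Add(Mul(3, X), Mul(3, Y))
Add(Add(Function('E')(-5, p), 72), Function('c')(-18)) = Add(Add(Add(Mul(3, -5), Mul(3, Rational(-23, 6))), 72), -18) = Add(Add(Add(-15, Rational(-23, 2)), 72), -18) = Add(Add(Rational(-53, 2), 72), -18) = Add(Rational(91, 2), -18) = Rational(55, 2)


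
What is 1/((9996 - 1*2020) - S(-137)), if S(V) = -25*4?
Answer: 1/8076 ≈ 0.00012382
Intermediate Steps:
S(V) = -100
1/((9996 - 1*2020) - S(-137)) = 1/((9996 - 1*2020) - 1*(-100)) = 1/((9996 - 2020) + 100) = 1/(7976 + 100) = 1/8076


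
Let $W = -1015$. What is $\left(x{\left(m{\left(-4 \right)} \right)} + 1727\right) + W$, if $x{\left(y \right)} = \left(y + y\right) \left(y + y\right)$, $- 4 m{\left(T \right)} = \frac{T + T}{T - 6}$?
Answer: $\frac{17804}{25} \approx 712.16$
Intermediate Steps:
$m{\left(T \right)} = - \frac{T}{2 \left(-6 + T\right)}$ ($m{\left(T \right)} = - \frac{\left(T + T\right) \frac{1}{T - 6}}{4} = - \frac{2 T \frac{1}{-6 + T}}{4} = - \frac{T}{2 \left(-6 + T\right)}$)
$x{\left(y \right)} = 4 y^{2}$ ($x{\left(y \right)} = 2 y 2 y = 4 y^{2}$)
$\left(x{\left(m{\left(-4 \right)} \right)} + 1727\right) + W = \left(4 \left(\left(-1\right) \left(-4\right) \frac{1}{-12 + 2 \left(-4\right)}\right)^{2} + 1727\right) - 1015 = \left(4 \left(\left(-1\right) \left(-4\right) \frac{1}{-12 - 8}\right)^{2} + 1727\right) - 1015 = \left(4 \left(\left(-1\right) \left(-4\right) \frac{1}{-20}\right)^{2} + 1727\right) - 1015 = \left(4 \left(\left(-1\right) \left(-4\right) \left(- \frac{1}{20}\right)\right)^{2} + 1727\right) - 1015 = \left(4 \left(- \frac{1}{5}\right)^{2} + 1727\right) - 1015 = \left(4 \cdot \frac{1}{25} + 1727\right) - 1015 = \left(\frac{4}{25} + 1727\right) - 1015 = \frac{43179}{25} - 1015 = \frac{17804}{25}$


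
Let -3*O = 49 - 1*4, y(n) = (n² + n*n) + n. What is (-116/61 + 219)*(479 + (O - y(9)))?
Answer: 3880199/61 ≈ 63610.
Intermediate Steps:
y(n) = n + 2*n² (y(n) = (n² + n²) + n = 2*n² + n = n + 2*n²)
O = -15 (O = -(49 - 1*4)/3 = -(49 - 4)/3 = -⅓*45 = -15)
(-116/61 + 219)*(479 + (O - y(9))) = (-116/61 + 219)*(479 + (-15 - 9*(1 + 2*9))) = (-116*1/61 + 219)*(479 + (-15 - 9*(1 + 18))) = (-116/61 + 219)*(479 + (-15 - 9*19)) = 13243*(479 + (-15 - 1*171))/61 = 13243*(479 + (-15 - 171))/61 = 13243*(479 - 186)/61 = (13243/61)*293 = 3880199/61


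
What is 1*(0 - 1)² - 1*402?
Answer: -401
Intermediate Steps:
1*(0 - 1)² - 1*402 = 1*(-1)² - 402 = 1*1 - 402 = 1 - 402 = -401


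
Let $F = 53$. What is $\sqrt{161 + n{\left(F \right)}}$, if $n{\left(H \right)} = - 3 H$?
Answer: $\sqrt{2} \approx 1.4142$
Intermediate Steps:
$\sqrt{161 + n{\left(F \right)}} = \sqrt{161 - 159} = \sqrt{2}$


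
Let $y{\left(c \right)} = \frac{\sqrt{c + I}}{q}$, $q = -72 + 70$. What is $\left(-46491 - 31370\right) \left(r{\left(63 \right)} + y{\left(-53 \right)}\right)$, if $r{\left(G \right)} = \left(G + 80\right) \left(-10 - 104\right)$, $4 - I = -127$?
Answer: $1269290022 + \frac{77861 \sqrt{78}}{2} \approx 1.2696 \cdot 10^{9}$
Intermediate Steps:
$I = 131$ ($I = 4 - -127 = 4 + 127 = 131$)
$r{\left(G \right)} = -9120 - 114 G$ ($r{\left(G \right)} = \left(80 + G\right) \left(-114\right) = -9120 - 114 G$)
$q = -2$
$y{\left(c \right)} = - \frac{\sqrt{131 + c}}{2}$ ($y{\left(c \right)} = \frac{\sqrt{c + 131}}{-2} = \sqrt{131 + c} \left(- \frac{1}{2}\right) = - \frac{\sqrt{131 + c}}{2}$)
$\left(-46491 - 31370\right) \left(r{\left(63 \right)} + y{\left(-53 \right)}\right) = \left(-46491 - 31370\right) \left(\left(-9120 - 7182\right) - \frac{\sqrt{131 - 53}}{2}\right) = - 77861 \left(\left(-9120 - 7182\right) - \frac{\sqrt{78}}{2}\right) = - 77861 \left(-16302 - \frac{\sqrt{78}}{2}\right) = 1269290022 + \frac{77861 \sqrt{78}}{2}$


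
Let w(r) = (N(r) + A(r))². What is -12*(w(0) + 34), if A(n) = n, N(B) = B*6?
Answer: -408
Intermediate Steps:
N(B) = 6*B
w(r) = 49*r² (w(r) = (6*r + r)² = (7*r)² = 49*r²)
-12*(w(0) + 34) = -12*(49*0² + 34) = -12*(49*0 + 34) = -12*(0 + 34) = -12*34 = -408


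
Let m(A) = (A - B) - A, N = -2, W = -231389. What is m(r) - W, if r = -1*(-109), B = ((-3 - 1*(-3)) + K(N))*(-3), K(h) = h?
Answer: 231383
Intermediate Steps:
B = 6 (B = ((-3 - 1*(-3)) - 2)*(-3) = ((-3 + 3) - 2)*(-3) = (0 - 2)*(-3) = -2*(-3) = 6)
r = 109
m(A) = -6 (m(A) = (A - 1*6) - A = (A - 6) - A = (-6 + A) - A = -6)
m(r) - W = -6 - 1*(-231389) = -6 + 231389 = 231383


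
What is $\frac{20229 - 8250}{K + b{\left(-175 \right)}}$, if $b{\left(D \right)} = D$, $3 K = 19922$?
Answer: $\frac{35937}{19397} \approx 1.8527$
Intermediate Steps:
$K = \frac{19922}{3}$ ($K = \frac{1}{3} \cdot 19922 = \frac{19922}{3} \approx 6640.7$)
$\frac{20229 - 8250}{K + b{\left(-175 \right)}} = \frac{20229 - 8250}{\frac{19922}{3} - 175} = \frac{11979}{\frac{19397}{3}} = 11979 \cdot \frac{3}{19397} = \frac{35937}{19397}$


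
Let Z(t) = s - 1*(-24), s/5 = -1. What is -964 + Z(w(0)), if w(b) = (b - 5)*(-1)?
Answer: -945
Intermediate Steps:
s = -5 (s = 5*(-1) = -5)
w(b) = 5 - b (w(b) = (-5 + b)*(-1) = 5 - b)
Z(t) = 19 (Z(t) = -5 - 1*(-24) = -5 + 24 = 19)
-964 + Z(w(0)) = -964 + 19 = -945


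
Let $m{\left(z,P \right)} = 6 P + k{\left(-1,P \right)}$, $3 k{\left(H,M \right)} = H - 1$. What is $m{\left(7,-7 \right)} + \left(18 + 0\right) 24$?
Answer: $\frac{1168}{3} \approx 389.33$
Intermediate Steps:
$k{\left(H,M \right)} = - \frac{1}{3} + \frac{H}{3}$ ($k{\left(H,M \right)} = \frac{H - 1}{3} = \frac{-1 + H}{3} = - \frac{1}{3} + \frac{H}{3}$)
$m{\left(z,P \right)} = - \frac{2}{3} + 6 P$ ($m{\left(z,P \right)} = 6 P + \left(- \frac{1}{3} + \frac{1}{3} \left(-1\right)\right) = 6 P - \frac{2}{3} = - \frac{2}{3} + 6 P$)
$m{\left(7,-7 \right)} + \left(18 + 0\right) 24 = \left(- \frac{2}{3} + 6 \left(-7\right)\right) + \left(18 + 0\right) 24 = \left(- \frac{2}{3} - 42\right) + 18 \cdot 24 = - \frac{128}{3} + 432 = \frac{1168}{3}$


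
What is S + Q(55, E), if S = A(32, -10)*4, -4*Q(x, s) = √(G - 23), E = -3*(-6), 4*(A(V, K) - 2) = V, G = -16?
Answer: 40 - I*√39/4 ≈ 40.0 - 1.5612*I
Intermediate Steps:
A(V, K) = 2 + V/4
E = 18
Q(x, s) = -I*√39/4 (Q(x, s) = -√(-16 - 23)/4 = -I*√39/4)
S = 40 (S = (2 + (¼)*32)*4 = (2 + 8)*4 = 10*4 = 40)
S + Q(55, E) = 40 - I*√39/4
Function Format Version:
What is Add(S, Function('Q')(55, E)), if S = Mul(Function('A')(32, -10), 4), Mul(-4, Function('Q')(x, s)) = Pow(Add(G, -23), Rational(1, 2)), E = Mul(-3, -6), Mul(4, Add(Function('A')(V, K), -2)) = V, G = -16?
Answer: Add(40, Mul(Rational(-1, 4), I, Pow(39, Rational(1, 2)))) ≈ Add(40.000, Mul(-1.5612, I))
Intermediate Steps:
Function('A')(V, K) = Add(2, Mul(Rational(1, 4), V))
E = 18
Function('Q')(x, s) = Mul(Rational(-1, 4), I, Pow(39, Rational(1, 2))) (Function('Q')(x, s) = Mul(Rational(-1, 4), Pow(Add(-16, -23), Rational(1, 2))) = Mul(Rational(-1, 4), Pow(-39, Rational(1, 2))) = Mul(Rational(-1, 4), Mul(I, Pow(39, Rational(1, 2)))) = Mul(Rational(-1, 4), I, Pow(39, Rational(1, 2))))
S = 40 (S = Mul(Add(2, Mul(Rational(1, 4), 32)), 4) = Mul(Add(2, 8), 4) = Mul(10, 4) = 40)
Add(S, Function('Q')(55, E)) = Add(40, Mul(Rational(-1, 4), I, Pow(39, Rational(1, 2))))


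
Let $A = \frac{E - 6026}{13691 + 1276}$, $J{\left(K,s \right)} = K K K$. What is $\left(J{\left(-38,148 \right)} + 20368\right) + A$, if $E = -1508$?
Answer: $- \frac{516428902}{14967} \approx -34505.0$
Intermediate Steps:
$J{\left(K,s \right)} = K^{3}$ ($J{\left(K,s \right)} = K^{2} K = K^{3}$)
$A = - \frac{7534}{14967}$ ($A = \frac{-1508 - 6026}{13691 + 1276} = - \frac{7534}{14967} \approx -0.50337$)
$\left(J{\left(-38,148 \right)} + 20368\right) + A = \left(\left(-38\right)^{3} + 20368\right) - \frac{7534}{14967} = \left(-54872 + 20368\right) - \frac{7534}{14967} = -34504 - \frac{7534}{14967} = - \frac{516428902}{14967}$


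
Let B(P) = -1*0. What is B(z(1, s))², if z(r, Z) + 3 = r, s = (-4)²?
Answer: 0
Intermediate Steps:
s = 16
z(r, Z) = -3 + r
B(P) = 0
B(z(1, s))² = 0² = 0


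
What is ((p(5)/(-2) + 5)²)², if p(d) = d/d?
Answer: 6561/16 ≈ 410.06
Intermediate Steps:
p(d) = 1
((p(5)/(-2) + 5)²)² = ((1/(-2) + 5)²)² = ((1*(-½) + 5)²)² = ((-½ + 5)²)² = ((9/2)²)² = (81/4)² = 6561/16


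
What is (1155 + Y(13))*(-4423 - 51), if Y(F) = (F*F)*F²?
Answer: -132949384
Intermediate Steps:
Y(F) = F⁴ (Y(F) = F²*F² = F⁴)
(1155 + Y(13))*(-4423 - 51) = (1155 + 13⁴)*(-4423 - 51) = (1155 + 28561)*(-4474) = 29716*(-4474) = -132949384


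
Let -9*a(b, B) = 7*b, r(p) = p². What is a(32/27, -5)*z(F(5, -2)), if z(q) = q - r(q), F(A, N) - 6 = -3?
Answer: 448/81 ≈ 5.5309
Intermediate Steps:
F(A, N) = 3 (F(A, N) = 6 - 3 = 3)
z(q) = q - q²
a(b, B) = -7*b/9
a(32/27, -5)*z(F(5, -2)) = (-224/(9*27))*(3*(1 - 1*3)) = (-224/(9*27))*(3*(1 - 3)) = (-7/9*32/27)*(3*(-2)) = -224/243*(-6) = 448/81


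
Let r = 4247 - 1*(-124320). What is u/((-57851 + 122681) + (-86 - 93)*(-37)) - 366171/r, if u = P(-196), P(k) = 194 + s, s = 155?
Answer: -26119146580/9186497851 ≈ -2.8432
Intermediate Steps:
P(k) = 349 (P(k) = 194 + 155 = 349)
r = 128567 (r = 4247 + 124320 = 128567)
u = 349
u/((-57851 + 122681) + (-86 - 93)*(-37)) - 366171/r = 349/((-57851 + 122681) + (-86 - 93)*(-37)) - 366171/128567 = 349/(64830 - 179*(-37)) - 366171*1/128567 = 349/(64830 + 6623) - 366171/128567 = 349/71453 - 366171/128567 = -26119146580/9186497851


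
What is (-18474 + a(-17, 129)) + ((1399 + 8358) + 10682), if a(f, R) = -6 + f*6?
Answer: 1857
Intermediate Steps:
a(f, R) = -6 + 6*f
(-18474 + a(-17, 129)) + ((1399 + 8358) + 10682) = (-18474 + (-6 + 6*(-17))) + ((1399 + 8358) + 10682) = (-18474 + (-6 - 102)) + (9757 + 10682) = (-18474 - 108) + 20439 = -18582 + 20439 = 1857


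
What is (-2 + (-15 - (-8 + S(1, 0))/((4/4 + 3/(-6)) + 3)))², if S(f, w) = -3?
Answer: 9409/49 ≈ 192.02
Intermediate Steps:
(-2 + (-15 - (-8 + S(1, 0))/((4/4 + 3/(-6)) + 3)))² = (-2 + (-15 - (-8 - 3)/((4/4 + 3/(-6)) + 3)))² = (-2 + (-15 - (-11)/((4*(¼) + 3*(-⅙)) + 3)))² = (-2 + (-15 - (-11)/((1 - ½) + 3)))² = (-2 + (-15 - (-11)/(½ + 3)))² = (-2 + (-15 - (-11)/7/2))² = (-2 + (-15 - (-11)*2/7))² = (-2 + (-15 - 1*(-22/7)))² = (-2 + (-15 + 22/7))² = (-2 - 83/7)² = (-97/7)² = 9409/49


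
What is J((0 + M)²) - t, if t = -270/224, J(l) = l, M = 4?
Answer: 1927/112 ≈ 17.205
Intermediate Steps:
t = -135/112 (t = -270*1/224 = -135/112 ≈ -1.2054)
J((0 + M)²) - t = (0 + 4)² - 1*(-135/112) = 4² + 135/112 = 16 + 135/112 = 1927/112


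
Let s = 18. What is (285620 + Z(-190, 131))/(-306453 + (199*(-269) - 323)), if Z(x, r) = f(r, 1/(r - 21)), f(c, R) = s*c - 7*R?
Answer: -31677573/39633770 ≈ -0.79926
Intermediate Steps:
f(c, R) = -7*R + 18*c (f(c, R) = 18*c - 7*R = -7*R + 18*c)
Z(x, r) = -7/(-21 + r) + 18*r (Z(x, r) = -7/(r - 21) + 18*r = -7/(-21 + r) + 18*r)
(285620 + Z(-190, 131))/(-306453 + (199*(-269) - 323)) = (285620 + (-7 + 18*131*(-21 + 131))/(-21 + 131))/(-306453 + (199*(-269) - 323)) = (285620 + (-7 + 18*131*110)/110)/(-306453 + (-53531 - 323)) = (285620 + (-7 + 259380)/110)/(-306453 - 53854) = (285620 + (1/110)*259373)/(-360307) = (285620 + 259373/110)*(-1/360307) = (31677573/110)*(-1/360307) = -31677573/39633770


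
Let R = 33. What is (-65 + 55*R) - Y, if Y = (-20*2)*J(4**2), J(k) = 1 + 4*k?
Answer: 4350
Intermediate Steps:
Y = -2600 (Y = (-20*2)*(1 + 4*4**2) = -40*(1 + 4*16) = -40*(1 + 64) = -40*65 = -2600)
(-65 + 55*R) - Y = (-65 + 55*33) - 1*(-2600) = (-65 + 1815) + 2600 = 1750 + 2600 = 4350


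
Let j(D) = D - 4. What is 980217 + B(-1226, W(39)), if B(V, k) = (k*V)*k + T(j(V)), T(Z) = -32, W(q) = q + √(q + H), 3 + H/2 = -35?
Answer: -839199 - 95628*I*√37 ≈ -8.392e+5 - 5.8168e+5*I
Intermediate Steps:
H = -76 (H = -6 + 2*(-35) = -6 - 70 = -76)
W(q) = q + √(-76 + q) (W(q) = q + √(q - 76) = q + √(-76 + q))
j(D) = -4 + D
B(V, k) = -32 + V*k² (B(V, k) = (k*V)*k - 32 = (V*k)*k - 32 = V*k² - 32 = -32 + V*k²)
980217 + B(-1226, W(39)) = 980217 + (-32 - 1226*(39 + √(-76 + 39))²) = 980217 + (-32 - 1226*(39 + √(-37))²) = 980217 + (-32 - 1226*(39 + I*√37)²) = 980185 - 1226*(39 + I*√37)²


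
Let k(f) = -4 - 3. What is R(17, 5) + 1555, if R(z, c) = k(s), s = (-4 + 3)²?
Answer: 1548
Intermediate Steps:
s = 1 (s = (-1)² = 1)
k(f) = -7
R(z, c) = -7
R(17, 5) + 1555 = -7 + 1555 = 1548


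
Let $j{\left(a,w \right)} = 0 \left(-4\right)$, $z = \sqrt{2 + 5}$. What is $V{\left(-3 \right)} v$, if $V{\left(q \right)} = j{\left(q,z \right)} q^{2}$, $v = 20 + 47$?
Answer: $0$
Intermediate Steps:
$v = 67$
$z = \sqrt{7} \approx 2.6458$
$j{\left(a,w \right)} = 0$
$V{\left(q \right)} = 0$ ($V{\left(q \right)} = 0 q^{2} = 0$)
$V{\left(-3 \right)} v = 0 \cdot 67 = 0$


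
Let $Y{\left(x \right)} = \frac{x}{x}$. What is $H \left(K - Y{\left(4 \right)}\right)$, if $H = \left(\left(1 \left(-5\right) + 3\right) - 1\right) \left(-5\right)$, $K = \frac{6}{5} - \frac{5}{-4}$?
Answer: $\frac{87}{4} \approx 21.75$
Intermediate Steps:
$Y{\left(x \right)} = 1$
$K = \frac{49}{20}$ ($K = 6 \cdot \frac{1}{5} - - \frac{5}{4} = \frac{6}{5} + \frac{5}{4} = \frac{49}{20} \approx 2.45$)
$H = 15$ ($H = \left(\left(-5 + 3\right) - 1\right) \left(-5\right) = \left(-2 - 1\right) \left(-5\right) = \left(-3\right) \left(-5\right) = 15$)
$H \left(K - Y{\left(4 \right)}\right) = 15 \left(\frac{49}{20} - 1\right) = 15 \cdot \frac{29}{20} = \frac{87}{4}$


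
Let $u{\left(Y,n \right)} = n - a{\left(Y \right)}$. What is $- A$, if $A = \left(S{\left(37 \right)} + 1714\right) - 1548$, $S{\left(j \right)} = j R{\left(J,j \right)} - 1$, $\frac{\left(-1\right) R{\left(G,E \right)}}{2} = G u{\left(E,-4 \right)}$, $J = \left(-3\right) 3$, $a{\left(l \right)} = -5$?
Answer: $-831$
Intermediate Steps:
$u{\left(Y,n \right)} = 5 + n$ ($u{\left(Y,n \right)} = n - -5 = n + 5 = 5 + n$)
$J = -9$
$R{\left(G,E \right)} = - 2 G$ ($R{\left(G,E \right)} = - 2 G \left(5 - 4\right) = - 2 G 1 = - 2 G$)
$S{\left(j \right)} = -1 + 18 j$ ($S{\left(j \right)} = j \left(\left(-2\right) \left(-9\right)\right) - 1 = j 18 - 1 = 18 j - 1 = -1 + 18 j$)
$A = 831$ ($A = \left(\left(-1 + 18 \cdot 37\right) + 1714\right) - 1548 = \left(\left(-1 + 666\right) + 1714\right) - 1548 = \left(665 + 1714\right) - 1548 = 2379 - 1548 = 831$)
$- A = \left(-1\right) 831 = -831$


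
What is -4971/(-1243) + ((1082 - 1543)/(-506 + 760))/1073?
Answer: 1354233259/338769706 ≈ 3.9975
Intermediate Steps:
-4971/(-1243) + ((1082 - 1543)/(-506 + 760))/1073 = -4971*(-1/1243) - 461/254*(1/1073) = 4971/1243 - 461*1/254*(1/1073) = 4971/1243 - 461/254*1/1073 = 4971/1243 - 461/272542 = 1354233259/338769706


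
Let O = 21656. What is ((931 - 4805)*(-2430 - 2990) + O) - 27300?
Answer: 20991436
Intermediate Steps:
((931 - 4805)*(-2430 - 2990) + O) - 27300 = ((931 - 4805)*(-2430 - 2990) + 21656) - 27300 = (-3874*(-5420) + 21656) - 27300 = (20997080 + 21656) - 27300 = 21018736 - 27300 = 20991436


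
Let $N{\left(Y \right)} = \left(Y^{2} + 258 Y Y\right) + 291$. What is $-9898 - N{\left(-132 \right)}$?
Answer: $-4523005$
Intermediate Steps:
$N{\left(Y \right)} = 291 + 259 Y^{2}$ ($N{\left(Y \right)} = \left(Y^{2} + 258 Y^{2}\right) + 291 = 259 Y^{2} + 291 = 291 + 259 Y^{2}$)
$-9898 - N{\left(-132 \right)} = -9898 - \left(291 + 259 \left(-132\right)^{2}\right) = -9898 - \left(291 + 259 \cdot 17424\right) = -9898 - \left(291 + 4512816\right) = -9898 - 4513107 = -4523005$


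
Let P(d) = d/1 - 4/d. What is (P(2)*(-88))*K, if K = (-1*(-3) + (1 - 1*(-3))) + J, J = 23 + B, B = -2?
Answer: 0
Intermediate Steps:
J = 21 (J = 23 - 2 = 21)
K = 28 (K = (-1*(-3) + (1 - 1*(-3))) + 21 = (3 + (1 + 3)) + 21 = (3 + 4) + 21 = 7 + 21 = 28)
P(d) = d - 4/d (P(d) = d*1 - 4/d = d - 4/d)
(P(2)*(-88))*K = ((2 - 4/2)*(-88))*28 = ((2 - 4*½)*(-88))*28 = ((2 - 2)*(-88))*28 = (0*(-88))*28 = 0*28 = 0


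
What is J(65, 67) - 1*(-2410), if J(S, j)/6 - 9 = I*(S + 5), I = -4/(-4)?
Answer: 2884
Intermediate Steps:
I = 1 (I = -4*(-¼) = 1)
J(S, j) = 84 + 6*S (J(S, j) = 54 + 6*(1*(S + 5)) = 54 + 6*(1*(5 + S)) = 54 + 6*(5 + S) = 54 + (30 + 6*S) = 84 + 6*S)
J(65, 67) - 1*(-2410) = (84 + 6*65) - 1*(-2410) = (84 + 390) + 2410 = 474 + 2410 = 2884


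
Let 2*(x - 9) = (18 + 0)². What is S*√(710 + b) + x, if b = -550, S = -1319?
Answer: 171 - 5276*√10 ≈ -16513.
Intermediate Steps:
x = 171 (x = 9 + (18 + 0)²/2 = 9 + (½)*18² = 9 + (½)*324 = 9 + 162 = 171)
S*√(710 + b) + x = -1319*√(710 - 550) + 171 = -5276*√10 + 171 = 171 - 5276*√10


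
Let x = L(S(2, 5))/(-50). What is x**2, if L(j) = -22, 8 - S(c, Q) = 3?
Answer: 121/625 ≈ 0.19360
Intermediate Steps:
S(c, Q) = 5 (S(c, Q) = 8 - 1*3 = 8 - 3 = 5)
x = 11/25 (x = -22/(-50) = -22*(-1/50) = 11/25 ≈ 0.44000)
x**2 = (11/25)**2 = 121/625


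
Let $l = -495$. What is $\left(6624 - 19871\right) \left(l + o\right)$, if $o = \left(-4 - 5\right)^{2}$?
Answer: $5484258$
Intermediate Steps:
$o = 81$ ($o = \left(-9\right)^{2} = 81$)
$\left(6624 - 19871\right) \left(l + o\right) = \left(6624 - 19871\right) \left(-495 + 81\right) = \left(-13247\right) \left(-414\right) = 5484258$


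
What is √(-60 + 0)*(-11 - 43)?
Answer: -108*I*√15 ≈ -418.28*I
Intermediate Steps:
√(-60 + 0)*(-11 - 43) = √(-60)*(-54) = (2*I*√15)*(-54) = -108*I*√15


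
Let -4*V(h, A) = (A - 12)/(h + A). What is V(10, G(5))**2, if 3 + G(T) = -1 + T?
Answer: 1/16 ≈ 0.062500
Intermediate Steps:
G(T) = -4 + T (G(T) = -3 + (-1 + T) = -4 + T)
V(h, A) = -(-12 + A)/(4*(A + h)) (V(h, A) = -(A - 12)/(4*(h + A)) = -(-12 + A)/(4*(A + h)))
V(10, G(5))**2 = ((3 - (-4 + 5)/4)/((-4 + 5) + 10))**2 = ((3 - 1/4*1)/(1 + 10))**2 = ((3 - 1/4)/11)**2 = ((1/11)*(11/4))**2 = (1/4)**2 = 1/16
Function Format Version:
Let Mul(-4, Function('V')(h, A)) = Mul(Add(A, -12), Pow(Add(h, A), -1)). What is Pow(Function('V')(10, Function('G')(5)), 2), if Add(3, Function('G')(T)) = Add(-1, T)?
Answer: Rational(1, 16) ≈ 0.062500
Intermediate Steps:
Function('G')(T) = Add(-4, T) (Function('G')(T) = Add(-3, Add(-1, T)) = Add(-4, T))
Function('V')(h, A) = Mul(Rational(-1, 4), Pow(Add(A, h), -1), Add(-12, A)) (Function('V')(h, A) = Mul(Rational(-1, 4), Mul(Add(A, -12), Pow(Add(h, A), -1))) = Mul(Rational(-1, 4), Mul(Add(-12, A), Pow(Add(A, h), -1))) = Mul(Rational(-1, 4), Mul(Pow(Add(A, h), -1), Add(-12, A))) = Mul(Rational(-1, 4), Pow(Add(A, h), -1), Add(-12, A)))
Pow(Function('V')(10, Function('G')(5)), 2) = Pow(Mul(Pow(Add(Add(-4, 5), 10), -1), Add(3, Mul(Rational(-1, 4), Add(-4, 5)))), 2) = Pow(Mul(Pow(Add(1, 10), -1), Add(3, Mul(Rational(-1, 4), 1))), 2) = Pow(Mul(Pow(11, -1), Add(3, Rational(-1, 4))), 2) = Pow(Mul(Rational(1, 11), Rational(11, 4)), 2) = Pow(Rational(1, 4), 2) = Rational(1, 16)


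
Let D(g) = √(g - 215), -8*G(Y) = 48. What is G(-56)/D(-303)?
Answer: 3*I*√518/259 ≈ 0.26362*I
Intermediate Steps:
G(Y) = -6 (G(Y) = -⅛*48 = -6)
D(g) = √(-215 + g)
G(-56)/D(-303) = -6/√(-215 - 303) = -6*(-I*√518/518) = -(-3)*I*√518/259 = 3*I*√518/259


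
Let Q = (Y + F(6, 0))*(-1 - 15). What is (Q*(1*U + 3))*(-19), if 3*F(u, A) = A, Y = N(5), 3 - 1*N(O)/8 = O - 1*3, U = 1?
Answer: 9728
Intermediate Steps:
N(O) = 48 - 8*O (N(O) = 24 - 8*(O - 1*3) = 24 - 8*(O - 3) = 24 - 8*(-3 + O) = 24 + (24 - 8*O) = 48 - 8*O)
Y = 8 (Y = 48 - 8*5 = 48 - 40 = 8)
F(u, A) = A/3
Q = -128 (Q = (8 + (1/3)*0)*(-1 - 15) = (8 + 0)*(-16) = 8*(-16) = -128)
(Q*(1*U + 3))*(-19) = -128*(1*1 + 3)*(-19) = -128*(1 + 3)*(-19) = -128*4*(-19) = -512*(-19) = 9728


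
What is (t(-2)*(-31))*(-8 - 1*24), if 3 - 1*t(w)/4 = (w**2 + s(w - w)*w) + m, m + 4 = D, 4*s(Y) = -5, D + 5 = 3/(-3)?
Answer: 25792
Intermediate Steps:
D = -6 (D = -5 + 3/(-3) = -5 + 3*(-1/3) = -5 - 1 = -6)
s(Y) = -5/4 (s(Y) = (1/4)*(-5) = -5/4)
m = -10 (m = -4 - 6 = -10)
t(w) = 52 - 4*w**2 + 5*w (t(w) = 12 - 4*((w**2 - 5*w/4) - 10) = 12 - 4*(-10 + w**2 - 5*w/4) = 12 + (40 - 4*w**2 + 5*w) = 52 - 4*w**2 + 5*w)
(t(-2)*(-31))*(-8 - 1*24) = ((52 - 4*(-2)**2 + 5*(-2))*(-31))*(-8 - 1*24) = ((52 - 4*4 - 10)*(-31))*(-8 - 24) = ((52 - 16 - 10)*(-31))*(-32) = (26*(-31))*(-32) = -806*(-32) = 25792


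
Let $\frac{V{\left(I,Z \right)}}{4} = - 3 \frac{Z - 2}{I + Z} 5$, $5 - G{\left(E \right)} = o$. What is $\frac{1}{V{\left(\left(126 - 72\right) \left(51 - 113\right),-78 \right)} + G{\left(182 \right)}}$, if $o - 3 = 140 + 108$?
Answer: $- \frac{571}{141266} \approx -0.004042$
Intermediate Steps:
$o = 251$ ($o = 3 + \left(140 + 108\right) = 3 + 248 = 251$)
$G{\left(E \right)} = -246$ ($G{\left(E \right)} = 5 - 251 = -246$)
$V{\left(I,Z \right)} = - \frac{60 \left(-2 + Z\right)}{I + Z}$ ($V{\left(I,Z \right)} = 4 - 3 \frac{Z - 2}{I + Z} 5 = 4 - 3 \frac{-2 + Z}{I + Z} 5 = 4 - \frac{3 \left(-2 + Z\right)}{I + Z} 5 = 4 \left(- \frac{15 \left(-2 + Z\right)}{I + Z}\right) = - \frac{60 \left(-2 + Z\right)}{I + Z}$)
$\frac{1}{V{\left(\left(126 - 72\right) \left(51 - 113\right),-78 \right)} + G{\left(182 \right)}} = \frac{1}{\frac{60 \left(2 - -78\right)}{\left(126 - 72\right) \left(51 - 113\right) - 78} - 246} = \frac{1}{\frac{60 \left(2 + 78\right)}{54 \left(-62\right) - 78} - 246} = \frac{1}{60 \frac{1}{-3348 - 78} \cdot 80 - 246} = \frac{1}{60 \frac{1}{-3426} \cdot 80 - 246} = \frac{1}{60 \left(- \frac{1}{3426}\right) 80 - 246} = \frac{1}{- \frac{800}{571} - 246} = \frac{1}{- \frac{141266}{571}} = - \frac{571}{141266}$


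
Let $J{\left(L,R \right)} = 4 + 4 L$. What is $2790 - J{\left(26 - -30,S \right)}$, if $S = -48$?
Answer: $2562$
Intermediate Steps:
$2790 - J{\left(26 - -30,S \right)} = 2790 - \left(4 + 4 \left(26 - -30\right)\right) = 2790 - \left(4 + 4 \left(26 + 30\right)\right) = 2790 - \left(4 + 4 \cdot 56\right) = 2790 - \left(4 + 224\right) = 2790 - 228 = 2562$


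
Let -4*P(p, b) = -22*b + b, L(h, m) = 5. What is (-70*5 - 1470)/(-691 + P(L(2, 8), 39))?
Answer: 1456/389 ≈ 3.7429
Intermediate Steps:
P(p, b) = 21*b/4 (P(p, b) = -(-22*b + b)/4 = -(-21)*b/4 = 21*b/4)
(-70*5 - 1470)/(-691 + P(L(2, 8), 39)) = (-70*5 - 1470)/(-691 + (21/4)*39) = (-350 - 1470)/(-691 + 819/4) = -1820/(-1945/4) = -1820*(-4/1945) = 1456/389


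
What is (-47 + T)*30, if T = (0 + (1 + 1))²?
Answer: -1290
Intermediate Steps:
T = 4 (T = (0 + 2)² = 2² = 4)
(-47 + T)*30 = (-47 + 4)*30 = -43*30 = -1290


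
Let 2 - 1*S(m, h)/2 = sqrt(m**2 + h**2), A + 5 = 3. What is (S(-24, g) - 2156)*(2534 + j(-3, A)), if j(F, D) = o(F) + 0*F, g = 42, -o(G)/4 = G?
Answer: -5478992 - 30552*sqrt(65) ≈ -5.7253e+6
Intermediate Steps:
A = -2 (A = -5 + 3 = -2)
o(G) = -4*G
S(m, h) = 4 - 2*sqrt(h**2 + m**2) (S(m, h) = 4 - 2*sqrt(m**2 + h**2) = 4 - 2*sqrt(h**2 + m**2))
j(F, D) = -4*F (j(F, D) = -4*F + 0*F = -4*F + 0 = -4*F)
(S(-24, g) - 2156)*(2534 + j(-3, A)) = ((4 - 2*sqrt(42**2 + (-24)**2)) - 2156)*(2534 - 4*(-3)) = ((4 - 2*sqrt(1764 + 576)) - 2156)*(2534 + 12) = ((4 - 12*sqrt(65)) - 2156)*2546 = (-2152 - 12*sqrt(65))*2546 = -5478992 - 30552*sqrt(65)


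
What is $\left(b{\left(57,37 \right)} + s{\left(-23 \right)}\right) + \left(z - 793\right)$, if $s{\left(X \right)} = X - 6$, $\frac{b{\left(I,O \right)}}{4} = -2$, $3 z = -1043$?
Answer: $- \frac{3533}{3} \approx -1177.7$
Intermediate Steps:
$z = - \frac{1043}{3}$ ($z = \frac{1}{3} \left(-1043\right) = - \frac{1043}{3} \approx -347.67$)
$b{\left(I,O \right)} = -8$ ($b{\left(I,O \right)} = 4 \left(-2\right) = -8$)
$s{\left(X \right)} = -6 + X$
$\left(b{\left(57,37 \right)} + s{\left(-23 \right)}\right) + \left(z - 793\right) = \left(-8 - 29\right) - \frac{3422}{3} = -37 - \frac{3422}{3} = - \frac{3533}{3}$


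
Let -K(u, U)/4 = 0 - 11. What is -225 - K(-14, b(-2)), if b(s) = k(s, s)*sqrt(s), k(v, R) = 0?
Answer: -269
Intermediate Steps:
b(s) = 0 (b(s) = 0*sqrt(s) = 0)
K(u, U) = 44 (K(u, U) = -4*(0 - 11) = -4*(-11) = 44)
-225 - K(-14, b(-2)) = -225 - 1*44 = -225 - 44 = -269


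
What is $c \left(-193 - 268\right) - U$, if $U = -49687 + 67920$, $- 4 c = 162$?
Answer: $\frac{875}{2} \approx 437.5$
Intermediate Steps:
$c = - \frac{81}{2}$ ($c = \left(- \frac{1}{4}\right) 162 = - \frac{81}{2} \approx -40.5$)
$U = 18233$
$c \left(-193 - 268\right) - U = - \frac{81 \left(-193 - 268\right)}{2} - 18233 = \left(- \frac{81}{2}\right) \left(-461\right) - 18233 = \frac{37341}{2} - 18233 = \frac{875}{2}$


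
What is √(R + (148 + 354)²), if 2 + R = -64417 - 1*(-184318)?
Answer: √371903 ≈ 609.84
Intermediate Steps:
R = 119899 (R = -2 + (-64417 - 1*(-184318)) = -2 + (-64417 + 184318) = -2 + 119901 = 119899)
√(R + (148 + 354)²) = √(119899 + (148 + 354)²) = √(119899 + 502²) = √(119899 + 252004) = √371903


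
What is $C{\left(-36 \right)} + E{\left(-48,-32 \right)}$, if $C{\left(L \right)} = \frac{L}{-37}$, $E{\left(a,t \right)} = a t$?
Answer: $\frac{56868}{37} \approx 1537.0$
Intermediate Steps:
$C{\left(L \right)} = - \frac{L}{37}$ ($C{\left(L \right)} = L \left(- \frac{1}{37}\right) = - \frac{L}{37}$)
$C{\left(-36 \right)} + E{\left(-48,-32 \right)} = \left(- \frac{1}{37}\right) \left(-36\right) - -1536 = \frac{36}{37} + 1536 = \frac{56868}{37}$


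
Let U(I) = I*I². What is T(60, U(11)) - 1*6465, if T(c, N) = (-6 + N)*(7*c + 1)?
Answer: 551360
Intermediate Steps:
U(I) = I³
T(c, N) = (1 + 7*c)*(-6 + N) (T(c, N) = (-6 + N)*(1 + 7*c) = (1 + 7*c)*(-6 + N))
T(60, U(11)) - 1*6465 = (-6 + 11³ - 42*60 + 7*11³*60) - 1*6465 = (-6 + 1331 - 2520 + 7*1331*60) - 6465 = (-6 + 1331 - 2520 + 559020) - 6465 = 557825 - 6465 = 551360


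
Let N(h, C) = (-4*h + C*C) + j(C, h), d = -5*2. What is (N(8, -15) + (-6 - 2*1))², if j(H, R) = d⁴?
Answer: 103734225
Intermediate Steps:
d = -10
j(H, R) = 10000 (j(H, R) = (-10)⁴ = 10000)
N(h, C) = 10000 + C² - 4*h (N(h, C) = (-4*h + C*C) + 10000 = (-4*h + C²) + 10000 = (C² - 4*h) + 10000 = 10000 + C² - 4*h)
(N(8, -15) + (-6 - 2*1))² = ((10000 + (-15)² - 4*8) + (-6 - 2*1))² = ((10000 + 225 - 32) + (-6 - 2))² = (10193 - 8)² = 10185² = 103734225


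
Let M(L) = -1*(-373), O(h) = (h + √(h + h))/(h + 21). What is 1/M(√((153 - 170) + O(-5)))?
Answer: 1/373 ≈ 0.0026810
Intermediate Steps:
O(h) = (h + √2*√h)/(21 + h) (O(h) = (h + √(2*h))/(21 + h) = (h + √2*√h)/(21 + h))
M(L) = 373
1/M(√((153 - 170) + O(-5))) = 1/373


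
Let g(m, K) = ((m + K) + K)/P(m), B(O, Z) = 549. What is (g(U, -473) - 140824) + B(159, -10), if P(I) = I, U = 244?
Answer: -17113901/122 ≈ -1.4028e+5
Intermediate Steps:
g(m, K) = (m + 2*K)/m (g(m, K) = ((m + K) + K)/m = ((K + m) + K)/m = (m + 2*K)/m)
(g(U, -473) - 140824) + B(159, -10) = ((244 + 2*(-473))/244 - 140824) + 549 = ((244 - 946)/244 - 140824) + 549 = ((1/244)*(-702) - 140824) + 549 = (-351/122 - 140824) + 549 = -17180879/122 + 549 = -17113901/122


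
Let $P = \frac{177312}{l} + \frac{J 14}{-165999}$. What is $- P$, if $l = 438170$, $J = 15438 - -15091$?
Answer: $\frac{78921436166}{36367890915} \approx 2.1701$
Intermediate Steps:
$J = 30529$ ($J = 15438 + 15091 = 30529$)
$P = - \frac{78921436166}{36367890915}$ ($P = \frac{177312}{438170} + \frac{30529 \cdot 14}{-165999} = 177312 \cdot \frac{1}{438170} + 427406 \left(- \frac{1}{165999}\right) = \frac{88656}{219085} - \frac{427406}{165999} = - \frac{78921436166}{36367890915} \approx -2.1701$)
$- P = \left(-1\right) \left(- \frac{78921436166}{36367890915}\right) = \frac{78921436166}{36367890915}$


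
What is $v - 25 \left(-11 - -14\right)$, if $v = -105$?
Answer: $-180$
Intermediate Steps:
$v - 25 \left(-11 - -14\right) = -105 - 25 \left(-11 - -14\right) = -105 - 25 \left(-11 + 14\right) = -105 - 75 = -180$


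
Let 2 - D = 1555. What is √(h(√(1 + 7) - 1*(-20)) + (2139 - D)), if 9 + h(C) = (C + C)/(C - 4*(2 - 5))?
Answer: √(58948 + 3685*√2)/√(16 + √2) ≈ 60.699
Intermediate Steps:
D = -1553 (D = 2 - 1*1555 = 2 - 1555 = -1553)
h(C) = -9 + 2*C/(12 + C) (h(C) = -9 + (C + C)/(C - 4*(2 - 5)) = -9 + (2*C)/(C - 4*(-3)) = -9 + (2*C)/(C + 12) = -9 + (2*C)/(12 + C) = -9 + 2*C/(12 + C))
√(h(√(1 + 7) - 1*(-20)) + (2139 - D)) = √((-108 - 7*(√(1 + 7) - 1*(-20)))/(12 + (√(1 + 7) - 1*(-20))) + (2139 - 1*(-1553))) = √((-108 - 7*(√8 + 20))/(12 + (√8 + 20)) + (2139 + 1553)) = √((-108 - 7*(2*√2 + 20))/(12 + (2*√2 + 20)) + 3692) = √((-108 - 7*(20 + 2*√2))/(12 + (20 + 2*√2)) + 3692) = √((-108 + (-140 - 14*√2))/(32 + 2*√2) + 3692) = √((-248 - 14*√2)/(32 + 2*√2) + 3692) = √(3692 + (-248 - 14*√2)/(32 + 2*√2))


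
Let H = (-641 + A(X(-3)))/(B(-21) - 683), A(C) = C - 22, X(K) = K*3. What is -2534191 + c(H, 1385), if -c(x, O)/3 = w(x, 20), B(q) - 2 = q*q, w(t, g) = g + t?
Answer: -12671297/5 ≈ -2.5343e+6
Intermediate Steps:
X(K) = 3*K
B(q) = 2 + q² (B(q) = 2 + q*q = 2 + q²)
A(C) = -22 + C
H = 14/5 (H = (-641 + (-22 + 3*(-3)))/((2 + (-21)²) - 683) = (-641 + (-22 - 9))/((2 + 441) - 683) = (-641 - 31)/(443 - 683) = -672/(-240) = -672*(-1/240) = 14/5 ≈ 2.8000)
c(x, O) = -60 - 3*x (c(x, O) = -3*(20 + x) = -60 - 3*x)
-2534191 + c(H, 1385) = -2534191 + (-60 - 3*14/5) = -2534191 + (-60 - 42/5) = -2534191 - 342/5 = -12671297/5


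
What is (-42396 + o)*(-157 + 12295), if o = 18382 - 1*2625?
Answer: -323344182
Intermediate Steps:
o = 15757 (o = 18382 - 2625 = 15757)
(-42396 + o)*(-157 + 12295) = (-42396 + 15757)*(-157 + 12295) = -26639*12138 = -323344182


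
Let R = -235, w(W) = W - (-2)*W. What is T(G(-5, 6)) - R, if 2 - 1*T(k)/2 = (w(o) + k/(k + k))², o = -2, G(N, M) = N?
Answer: 357/2 ≈ 178.50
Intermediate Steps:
w(W) = 3*W (w(W) = W + 2*W = 3*W)
T(k) = -113/2 (T(k) = 4 - 2*(3*(-2) + k/(k + k))² = 4 - 2*(-6 + k/((2*k)))² = 4 - 2*(-6 + (1/(2*k))*k)² = 4 - 2*(-6 + ½)² = 4 - 2*(-11/2)² = 4 - 2*121/4 = 4 - 121/2 = -113/2)
T(G(-5, 6)) - R = -113/2 - 1*(-235) = -113/2 + 235 = 357/2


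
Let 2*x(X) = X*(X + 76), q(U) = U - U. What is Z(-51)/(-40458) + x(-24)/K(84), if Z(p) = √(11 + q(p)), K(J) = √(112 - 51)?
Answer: -624*√61/61 - √11/40458 ≈ -79.895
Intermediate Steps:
q(U) = 0
x(X) = X*(76 + X)/2 (x(X) = (X*(X + 76))/2 = (X*(76 + X))/2 = X*(76 + X)/2)
K(J) = √61
Z(p) = √11 (Z(p) = √(11 + 0) = √11)
Z(-51)/(-40458) + x(-24)/K(84) = √11/(-40458) + ((½)*(-24)*(76 - 24))/(√61) = √11*(-1/40458) + ((½)*(-24)*52)*(√61/61) = -√11/40458 - 624*√61/61 = -624*√61/61 - √11/40458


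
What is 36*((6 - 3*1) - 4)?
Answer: -36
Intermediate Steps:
36*((6 - 3*1) - 4) = 36*((6 - 3) - 4) = 36*(3 - 4) = 36*(-1) = -36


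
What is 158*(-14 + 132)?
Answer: 18644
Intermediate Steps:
158*(-14 + 132) = 158*118 = 18644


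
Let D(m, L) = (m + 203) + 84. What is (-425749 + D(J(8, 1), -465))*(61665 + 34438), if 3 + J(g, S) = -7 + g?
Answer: -40888366792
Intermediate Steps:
J(g, S) = -10 + g (J(g, S) = -3 + (-7 + g) = -10 + g)
D(m, L) = 287 + m (D(m, L) = (203 + m) + 84 = 287 + m)
(-425749 + D(J(8, 1), -465))*(61665 + 34438) = (-425749 + (287 + (-10 + 8)))*(61665 + 34438) = (-425749 + (287 - 2))*96103 = (-425749 + 285)*96103 = -425464*96103 = -40888366792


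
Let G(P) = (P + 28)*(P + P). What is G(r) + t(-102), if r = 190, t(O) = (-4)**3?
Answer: 82776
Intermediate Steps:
t(O) = -64
G(P) = 2*P*(28 + P) (G(P) = (28 + P)*(2*P) = 2*P*(28 + P))
G(r) + t(-102) = 2*190*(28 + 190) - 64 = 2*190*218 - 64 = 82840 - 64 = 82776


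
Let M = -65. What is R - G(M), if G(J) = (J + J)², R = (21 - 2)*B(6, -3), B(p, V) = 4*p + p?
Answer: -16330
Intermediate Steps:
B(p, V) = 5*p
R = 570 (R = (21 - 2)*(5*6) = 19*30 = 570)
G(J) = 4*J² (G(J) = (2*J)² = 4*J²)
R - G(M) = 570 - 4*(-65)² = 570 - 4*4225 = 570 - 1*16900 = 570 - 16900 = -16330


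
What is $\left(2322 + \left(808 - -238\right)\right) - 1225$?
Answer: $2143$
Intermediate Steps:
$\left(2322 + \left(808 - -238\right)\right) - 1225 = \left(2322 + \left(808 + 238\right)\right) - 1225 = \left(2322 + 1046\right) - 1225 = 3368 - 1225 = 2143$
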